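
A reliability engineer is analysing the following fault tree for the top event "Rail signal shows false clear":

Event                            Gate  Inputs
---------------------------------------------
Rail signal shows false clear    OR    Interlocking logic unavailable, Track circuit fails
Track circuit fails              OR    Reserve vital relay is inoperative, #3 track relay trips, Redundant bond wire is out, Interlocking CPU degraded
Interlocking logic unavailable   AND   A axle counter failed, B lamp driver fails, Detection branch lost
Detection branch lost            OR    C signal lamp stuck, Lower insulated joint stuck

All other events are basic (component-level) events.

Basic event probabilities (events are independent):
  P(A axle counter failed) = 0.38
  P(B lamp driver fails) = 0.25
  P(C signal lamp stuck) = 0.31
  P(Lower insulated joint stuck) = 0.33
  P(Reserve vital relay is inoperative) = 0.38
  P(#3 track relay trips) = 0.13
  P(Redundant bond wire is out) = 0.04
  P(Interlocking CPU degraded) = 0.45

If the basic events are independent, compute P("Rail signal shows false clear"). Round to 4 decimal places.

P(Detection branch lost) [OR] = 1 − (1−0.31) × (1−0.33) = 0.537700
P(Interlocking logic unavailable) [AND] = 0.38 × 0.25 × 0.537700 = 0.051082
P(Track circuit fails) [OR] = 1 − (1−0.38) × (1−0.13) × (1−0.04) × (1−0.45) = 0.715197
P(Rail signal shows false clear) [OR] = 1 − (1−0.051082) × (1−0.715197) = 0.729745
Rounded to 4 decimal places: P(Rail signal shows false clear) ≈ 0.7297.

0.7297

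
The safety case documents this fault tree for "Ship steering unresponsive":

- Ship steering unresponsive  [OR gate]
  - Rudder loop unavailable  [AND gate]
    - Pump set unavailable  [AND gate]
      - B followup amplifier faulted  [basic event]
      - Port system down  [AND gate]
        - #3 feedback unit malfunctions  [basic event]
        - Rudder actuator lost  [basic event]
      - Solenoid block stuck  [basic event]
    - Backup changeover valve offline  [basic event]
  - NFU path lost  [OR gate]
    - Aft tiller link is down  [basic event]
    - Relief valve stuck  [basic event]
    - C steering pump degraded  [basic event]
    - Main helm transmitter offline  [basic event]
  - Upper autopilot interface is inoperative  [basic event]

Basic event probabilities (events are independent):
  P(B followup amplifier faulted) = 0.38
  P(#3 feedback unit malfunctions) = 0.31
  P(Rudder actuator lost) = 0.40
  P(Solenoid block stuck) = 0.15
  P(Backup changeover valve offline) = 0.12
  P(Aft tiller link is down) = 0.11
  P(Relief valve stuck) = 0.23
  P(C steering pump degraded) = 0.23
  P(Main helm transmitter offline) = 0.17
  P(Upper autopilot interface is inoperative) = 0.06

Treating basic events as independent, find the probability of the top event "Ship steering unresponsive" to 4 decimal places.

P(Port system down) [AND] = 0.31 × 0.40 = 0.124000
P(Pump set unavailable) [AND] = 0.38 × 0.124000 × 0.15 = 0.007068
P(Rudder loop unavailable) [AND] = 0.007068 × 0.12 = 0.000848
P(NFU path lost) [OR] = 1 − (1−0.11) × (1−0.23) × (1−0.23) × (1−0.17) = 0.562025
P(Ship steering unresponsive) [OR] = 1 − (1−0.000848) × (1−0.562025) × (1−0.06) = 0.588653
Rounded to 4 decimal places: P(Ship steering unresponsive) ≈ 0.5887.

0.5887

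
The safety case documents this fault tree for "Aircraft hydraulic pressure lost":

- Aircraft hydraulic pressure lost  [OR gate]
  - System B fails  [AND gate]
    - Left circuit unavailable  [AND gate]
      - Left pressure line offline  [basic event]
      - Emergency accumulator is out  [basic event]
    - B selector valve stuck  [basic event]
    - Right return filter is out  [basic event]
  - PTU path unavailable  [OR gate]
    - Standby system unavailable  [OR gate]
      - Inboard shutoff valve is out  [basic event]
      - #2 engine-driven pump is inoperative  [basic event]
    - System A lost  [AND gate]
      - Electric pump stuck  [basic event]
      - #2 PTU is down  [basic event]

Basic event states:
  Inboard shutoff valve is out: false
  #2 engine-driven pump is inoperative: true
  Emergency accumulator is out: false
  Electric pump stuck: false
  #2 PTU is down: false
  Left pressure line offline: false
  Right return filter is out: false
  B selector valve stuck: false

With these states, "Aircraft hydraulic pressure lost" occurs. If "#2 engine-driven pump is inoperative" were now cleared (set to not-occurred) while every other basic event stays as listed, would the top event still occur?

No

Counterfactual: set "#2 engine-driven pump is inoperative" to not occurred.
Left circuit unavailable [AND]: Left pressure line offline=not, Emergency accumulator is out=not → not all inputs occur → does not occur.
System B fails [AND]: Left circuit unavailable=not, B selector valve stuck=not, Right return filter is out=not → not all inputs occur → does not occur.
Standby system unavailable [OR]: Inboard shutoff valve is out=not, #2 engine-driven pump is inoperative=not → no input occurs → does not occur.
System A lost [AND]: Electric pump stuck=not, #2 PTU is down=not → not all inputs occur → does not occur.
PTU path unavailable [OR]: Standby system unavailable=not, System A lost=not → no input occurs → does not occur.
Aircraft hydraulic pressure lost [OR]: System B fails=not, PTU path unavailable=not → no input occurs → does not occur.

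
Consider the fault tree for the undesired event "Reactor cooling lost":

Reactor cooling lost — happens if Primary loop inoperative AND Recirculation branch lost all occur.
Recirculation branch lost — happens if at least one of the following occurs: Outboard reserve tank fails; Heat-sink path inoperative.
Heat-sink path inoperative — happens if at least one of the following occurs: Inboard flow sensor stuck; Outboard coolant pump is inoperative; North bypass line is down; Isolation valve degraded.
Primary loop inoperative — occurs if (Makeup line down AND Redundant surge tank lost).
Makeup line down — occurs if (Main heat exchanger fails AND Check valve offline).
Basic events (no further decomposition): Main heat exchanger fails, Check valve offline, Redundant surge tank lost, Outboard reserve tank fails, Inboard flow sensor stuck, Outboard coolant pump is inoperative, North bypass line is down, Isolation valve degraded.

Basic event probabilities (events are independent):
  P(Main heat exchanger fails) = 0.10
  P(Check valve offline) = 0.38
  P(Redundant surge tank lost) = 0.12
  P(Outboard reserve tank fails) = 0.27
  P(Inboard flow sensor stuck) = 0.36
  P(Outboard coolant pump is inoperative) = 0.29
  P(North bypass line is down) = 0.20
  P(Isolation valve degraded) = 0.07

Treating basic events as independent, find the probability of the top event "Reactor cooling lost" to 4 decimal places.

0.0034

P(Makeup line down) [AND] = 0.10 × 0.38 = 0.038000
P(Primary loop inoperative) [AND] = 0.038000 × 0.12 = 0.004560
P(Heat-sink path inoperative) [OR] = 1 − (1−0.36) × (1−0.29) × (1−0.20) × (1−0.07) = 0.661926
P(Recirculation branch lost) [OR] = 1 − (1−0.27) × (1−0.661926) = 0.753206
P(Reactor cooling lost) [AND] = 0.004560 × 0.753206 = 0.003435
Rounded to 4 decimal places: P(Reactor cooling lost) ≈ 0.0034.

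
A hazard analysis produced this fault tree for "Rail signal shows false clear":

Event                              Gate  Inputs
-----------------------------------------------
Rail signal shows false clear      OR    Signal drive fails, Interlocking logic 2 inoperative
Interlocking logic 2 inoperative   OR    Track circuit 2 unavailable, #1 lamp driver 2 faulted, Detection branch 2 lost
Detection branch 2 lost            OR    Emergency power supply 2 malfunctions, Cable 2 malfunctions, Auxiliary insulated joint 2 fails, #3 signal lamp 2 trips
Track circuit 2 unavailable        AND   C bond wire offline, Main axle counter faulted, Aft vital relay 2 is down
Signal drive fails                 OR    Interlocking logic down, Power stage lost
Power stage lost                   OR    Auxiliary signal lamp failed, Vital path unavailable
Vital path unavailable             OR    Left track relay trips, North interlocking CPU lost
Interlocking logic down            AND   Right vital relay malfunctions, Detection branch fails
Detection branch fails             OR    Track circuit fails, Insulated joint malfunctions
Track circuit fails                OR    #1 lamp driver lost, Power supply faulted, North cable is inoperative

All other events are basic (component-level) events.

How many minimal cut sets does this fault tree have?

13

Track circuit fails [OR]: union of children's cut sets → 3 cut set(s).
Detection branch fails [OR]: union of children's cut sets → 4 cut set(s).
Interlocking logic down [AND]: one cut set from each child combined → 1 × 4 = 4 cut set(s).
Vital path unavailable [OR]: union of children's cut sets → 2 cut set(s).
Power stage lost [OR]: union of children's cut sets → 3 cut set(s).
Signal drive fails [OR]: union of children's cut sets → 7 cut set(s).
Track circuit 2 unavailable [AND]: one cut set from each child combined → 1 × 1 × 1 = 1 cut set(s).
Detection branch 2 lost [OR]: union of children's cut sets → 4 cut set(s).
Interlocking logic 2 inoperative [OR]: union of children's cut sets → 6 cut set(s).
Rail signal shows false clear [OR]: union of children's cut sets → 13 cut set(s).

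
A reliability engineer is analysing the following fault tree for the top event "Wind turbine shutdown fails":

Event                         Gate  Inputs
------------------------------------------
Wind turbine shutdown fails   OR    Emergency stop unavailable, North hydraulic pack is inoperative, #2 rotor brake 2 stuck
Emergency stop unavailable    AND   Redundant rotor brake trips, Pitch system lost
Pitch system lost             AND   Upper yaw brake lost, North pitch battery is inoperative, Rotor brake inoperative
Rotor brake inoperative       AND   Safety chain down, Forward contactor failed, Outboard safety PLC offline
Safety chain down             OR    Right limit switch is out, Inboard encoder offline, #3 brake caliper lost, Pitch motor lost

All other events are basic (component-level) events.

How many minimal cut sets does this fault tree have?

Safety chain down [OR]: union of children's cut sets → 4 cut set(s).
Rotor brake inoperative [AND]: one cut set from each child combined → 4 × 1 × 1 = 4 cut set(s).
Pitch system lost [AND]: one cut set from each child combined → 1 × 1 × 4 = 4 cut set(s).
Emergency stop unavailable [AND]: one cut set from each child combined → 1 × 4 = 4 cut set(s).
Wind turbine shutdown fails [OR]: union of children's cut sets → 6 cut set(s).
Minimal cut sets: {Forward contactor failed, North pitch battery is inoperative, Outboard safety PLC offline, Redundant rotor brake trips, Right limit switch is out, Upper yaw brake lost}; {Forward contactor failed, Inboard encoder offline, North pitch battery is inoperative, Outboard safety PLC offline, Redundant rotor brake trips, Upper yaw brake lost}; {#3 brake caliper lost, Forward contactor failed, North pitch battery is inoperative, Outboard safety PLC offline, Redundant rotor brake trips, Upper yaw brake lost}; {Forward contactor failed, North pitch battery is inoperative, Outboard safety PLC offline, Pitch motor lost, Redundant rotor brake trips, Upper yaw brake lost}; {North hydraulic pack is inoperative}; {#2 rotor brake 2 stuck}.

6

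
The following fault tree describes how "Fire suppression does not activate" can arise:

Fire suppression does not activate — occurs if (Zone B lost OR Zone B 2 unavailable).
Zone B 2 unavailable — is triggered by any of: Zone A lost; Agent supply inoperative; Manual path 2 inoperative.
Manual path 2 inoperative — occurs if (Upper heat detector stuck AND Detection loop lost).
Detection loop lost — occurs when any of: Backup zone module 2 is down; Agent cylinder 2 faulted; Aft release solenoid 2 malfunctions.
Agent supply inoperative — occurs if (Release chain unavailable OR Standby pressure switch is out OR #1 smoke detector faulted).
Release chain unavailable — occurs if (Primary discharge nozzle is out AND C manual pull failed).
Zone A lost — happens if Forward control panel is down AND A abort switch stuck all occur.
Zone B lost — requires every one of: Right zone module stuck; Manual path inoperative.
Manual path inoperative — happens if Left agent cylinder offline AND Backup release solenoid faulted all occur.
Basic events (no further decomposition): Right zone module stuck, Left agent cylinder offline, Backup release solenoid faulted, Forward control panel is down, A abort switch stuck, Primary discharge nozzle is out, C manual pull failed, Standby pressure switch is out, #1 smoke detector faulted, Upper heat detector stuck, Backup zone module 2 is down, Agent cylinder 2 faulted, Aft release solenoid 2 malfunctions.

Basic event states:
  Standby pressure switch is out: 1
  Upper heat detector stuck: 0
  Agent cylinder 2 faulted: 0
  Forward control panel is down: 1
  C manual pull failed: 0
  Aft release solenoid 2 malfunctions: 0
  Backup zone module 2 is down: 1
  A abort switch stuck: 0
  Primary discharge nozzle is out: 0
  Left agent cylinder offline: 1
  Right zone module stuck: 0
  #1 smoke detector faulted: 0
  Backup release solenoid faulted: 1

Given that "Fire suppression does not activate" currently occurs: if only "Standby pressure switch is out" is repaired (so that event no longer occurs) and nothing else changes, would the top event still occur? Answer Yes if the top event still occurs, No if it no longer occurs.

Counterfactual: set "Standby pressure switch is out" to not occurred.
Manual path inoperative [AND]: Left agent cylinder offline=occurs, Backup release solenoid faulted=occurs → all inputs occur → occurs.
Zone B lost [AND]: Right zone module stuck=not, Manual path inoperative=occurs → not all inputs occur → does not occur.
Zone A lost [AND]: Forward control panel is down=occurs, A abort switch stuck=not → not all inputs occur → does not occur.
Release chain unavailable [AND]: Primary discharge nozzle is out=not, C manual pull failed=not → not all inputs occur → does not occur.
Agent supply inoperative [OR]: Release chain unavailable=not, Standby pressure switch is out=not, #1 smoke detector faulted=not → no input occurs → does not occur.
Detection loop lost [OR]: Backup zone module 2 is down=occurs, Agent cylinder 2 faulted=not, Aft release solenoid 2 malfunctions=not → at least one input occurs → occurs.
Manual path 2 inoperative [AND]: Upper heat detector stuck=not, Detection loop lost=occurs → not all inputs occur → does not occur.
Zone B 2 unavailable [OR]: Zone A lost=not, Agent supply inoperative=not, Manual path 2 inoperative=not → no input occurs → does not occur.
Fire suppression does not activate [OR]: Zone B lost=not, Zone B 2 unavailable=not → no input occurs → does not occur.

No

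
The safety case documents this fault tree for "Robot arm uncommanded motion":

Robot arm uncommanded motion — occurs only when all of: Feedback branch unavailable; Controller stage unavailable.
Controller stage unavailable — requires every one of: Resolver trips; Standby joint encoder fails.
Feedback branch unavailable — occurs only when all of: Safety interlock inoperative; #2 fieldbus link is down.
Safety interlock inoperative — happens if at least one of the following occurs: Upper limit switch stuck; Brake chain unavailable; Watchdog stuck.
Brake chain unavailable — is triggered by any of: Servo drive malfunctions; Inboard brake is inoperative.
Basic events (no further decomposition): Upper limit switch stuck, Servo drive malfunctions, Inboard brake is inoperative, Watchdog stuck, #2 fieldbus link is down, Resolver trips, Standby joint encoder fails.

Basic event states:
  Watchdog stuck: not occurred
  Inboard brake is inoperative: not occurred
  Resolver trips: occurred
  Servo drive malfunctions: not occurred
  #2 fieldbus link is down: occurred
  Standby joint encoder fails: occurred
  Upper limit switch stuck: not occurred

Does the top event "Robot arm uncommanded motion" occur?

No

Brake chain unavailable [OR]: Servo drive malfunctions=not, Inboard brake is inoperative=not → no input occurs → does not occur.
Safety interlock inoperative [OR]: Upper limit switch stuck=not, Brake chain unavailable=not, Watchdog stuck=not → no input occurs → does not occur.
Feedback branch unavailable [AND]: Safety interlock inoperative=not, #2 fieldbus link is down=occurs → not all inputs occur → does not occur.
Controller stage unavailable [AND]: Resolver trips=occurs, Standby joint encoder fails=occurs → all inputs occur → occurs.
Robot arm uncommanded motion [AND]: Feedback branch unavailable=not, Controller stage unavailable=occurs → not all inputs occur → does not occur.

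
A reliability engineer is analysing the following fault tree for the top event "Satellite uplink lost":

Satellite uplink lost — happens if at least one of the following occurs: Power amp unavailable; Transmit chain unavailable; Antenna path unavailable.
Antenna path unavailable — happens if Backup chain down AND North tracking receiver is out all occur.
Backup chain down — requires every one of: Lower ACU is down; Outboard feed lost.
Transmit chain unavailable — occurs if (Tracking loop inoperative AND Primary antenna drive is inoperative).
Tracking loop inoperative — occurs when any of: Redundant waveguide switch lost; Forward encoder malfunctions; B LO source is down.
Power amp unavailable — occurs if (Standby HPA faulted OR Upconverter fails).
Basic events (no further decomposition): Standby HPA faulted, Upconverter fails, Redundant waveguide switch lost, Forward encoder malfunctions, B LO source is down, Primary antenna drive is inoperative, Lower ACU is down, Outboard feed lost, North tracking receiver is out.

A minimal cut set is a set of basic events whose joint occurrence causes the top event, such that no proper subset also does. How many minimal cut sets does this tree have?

Power amp unavailable [OR]: union of children's cut sets → 2 cut set(s).
Tracking loop inoperative [OR]: union of children's cut sets → 3 cut set(s).
Transmit chain unavailable [AND]: one cut set from each child combined → 3 × 1 = 3 cut set(s).
Backup chain down [AND]: one cut set from each child combined → 1 × 1 = 1 cut set(s).
Antenna path unavailable [AND]: one cut set from each child combined → 1 × 1 = 1 cut set(s).
Satellite uplink lost [OR]: union of children's cut sets → 6 cut set(s).
Minimal cut sets: {Standby HPA faulted}; {Upconverter fails}; {Primary antenna drive is inoperative, Redundant waveguide switch lost}; {Forward encoder malfunctions, Primary antenna drive is inoperative}; {B LO source is down, Primary antenna drive is inoperative}; {Lower ACU is down, North tracking receiver is out, Outboard feed lost}.

6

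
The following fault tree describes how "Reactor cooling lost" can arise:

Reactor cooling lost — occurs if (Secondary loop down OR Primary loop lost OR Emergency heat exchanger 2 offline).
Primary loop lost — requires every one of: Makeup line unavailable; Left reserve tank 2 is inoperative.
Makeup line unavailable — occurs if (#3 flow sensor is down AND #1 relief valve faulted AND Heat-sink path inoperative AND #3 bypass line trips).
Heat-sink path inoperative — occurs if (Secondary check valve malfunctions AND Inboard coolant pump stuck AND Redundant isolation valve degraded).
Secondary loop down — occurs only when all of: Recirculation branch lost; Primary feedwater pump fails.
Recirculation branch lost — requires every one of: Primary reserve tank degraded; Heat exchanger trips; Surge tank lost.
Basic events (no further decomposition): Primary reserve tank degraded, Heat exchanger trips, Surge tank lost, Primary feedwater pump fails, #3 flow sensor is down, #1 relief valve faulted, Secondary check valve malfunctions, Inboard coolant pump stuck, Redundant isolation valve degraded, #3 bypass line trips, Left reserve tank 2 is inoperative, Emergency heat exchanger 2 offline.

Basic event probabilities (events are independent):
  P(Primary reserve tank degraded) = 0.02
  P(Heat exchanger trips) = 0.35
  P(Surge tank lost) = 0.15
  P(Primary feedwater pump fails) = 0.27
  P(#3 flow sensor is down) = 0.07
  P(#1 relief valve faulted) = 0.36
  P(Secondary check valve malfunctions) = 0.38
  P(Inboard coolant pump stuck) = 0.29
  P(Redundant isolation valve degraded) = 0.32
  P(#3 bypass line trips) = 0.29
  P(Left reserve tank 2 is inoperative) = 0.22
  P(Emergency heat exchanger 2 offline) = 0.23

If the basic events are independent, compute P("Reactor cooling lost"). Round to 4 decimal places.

P(Recirculation branch lost) [AND] = 0.02 × 0.35 × 0.15 = 0.001050
P(Secondary loop down) [AND] = 0.001050 × 0.27 = 0.000284
P(Heat-sink path inoperative) [AND] = 0.38 × 0.29 × 0.32 = 0.035264
P(Makeup line unavailable) [AND] = 0.07 × 0.36 × 0.035264 × 0.29 = 0.000258
P(Primary loop lost) [AND] = 0.000258 × 0.22 = 0.000057
P(Reactor cooling lost) [OR] = 1 − (1−0.000284) × (1−0.000057) × (1−0.23) = 0.230263
Rounded to 4 decimal places: P(Reactor cooling lost) ≈ 0.2303.

0.2303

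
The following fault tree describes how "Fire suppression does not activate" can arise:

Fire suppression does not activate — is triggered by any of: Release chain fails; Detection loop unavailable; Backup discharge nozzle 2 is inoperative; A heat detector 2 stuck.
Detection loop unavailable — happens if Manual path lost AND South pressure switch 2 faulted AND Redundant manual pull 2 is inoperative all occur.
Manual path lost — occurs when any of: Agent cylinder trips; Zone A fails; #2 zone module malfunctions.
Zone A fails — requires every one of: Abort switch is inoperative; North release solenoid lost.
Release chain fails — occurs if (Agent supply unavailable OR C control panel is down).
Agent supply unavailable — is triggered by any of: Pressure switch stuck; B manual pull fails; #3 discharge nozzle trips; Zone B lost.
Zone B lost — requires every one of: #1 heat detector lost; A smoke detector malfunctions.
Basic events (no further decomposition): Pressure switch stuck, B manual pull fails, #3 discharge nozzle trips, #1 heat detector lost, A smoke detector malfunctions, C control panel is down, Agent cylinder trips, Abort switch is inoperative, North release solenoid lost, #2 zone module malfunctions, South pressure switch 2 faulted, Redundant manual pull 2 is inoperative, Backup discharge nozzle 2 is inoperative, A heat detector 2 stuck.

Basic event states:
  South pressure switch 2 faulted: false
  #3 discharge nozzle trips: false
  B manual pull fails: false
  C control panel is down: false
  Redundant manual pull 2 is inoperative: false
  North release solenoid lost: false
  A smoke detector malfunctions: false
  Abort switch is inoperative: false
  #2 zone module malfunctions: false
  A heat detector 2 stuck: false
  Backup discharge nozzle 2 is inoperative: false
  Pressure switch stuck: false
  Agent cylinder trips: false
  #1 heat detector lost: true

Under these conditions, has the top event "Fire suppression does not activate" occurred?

Zone B lost [AND]: #1 heat detector lost=occurs, A smoke detector malfunctions=not → not all inputs occur → does not occur.
Agent supply unavailable [OR]: Pressure switch stuck=not, B manual pull fails=not, #3 discharge nozzle trips=not, Zone B lost=not → no input occurs → does not occur.
Release chain fails [OR]: Agent supply unavailable=not, C control panel is down=not → no input occurs → does not occur.
Zone A fails [AND]: Abort switch is inoperative=not, North release solenoid lost=not → not all inputs occur → does not occur.
Manual path lost [OR]: Agent cylinder trips=not, Zone A fails=not, #2 zone module malfunctions=not → no input occurs → does not occur.
Detection loop unavailable [AND]: Manual path lost=not, South pressure switch 2 faulted=not, Redundant manual pull 2 is inoperative=not → not all inputs occur → does not occur.
Fire suppression does not activate [OR]: Release chain fails=not, Detection loop unavailable=not, Backup discharge nozzle 2 is inoperative=not, A heat detector 2 stuck=not → no input occurs → does not occur.

No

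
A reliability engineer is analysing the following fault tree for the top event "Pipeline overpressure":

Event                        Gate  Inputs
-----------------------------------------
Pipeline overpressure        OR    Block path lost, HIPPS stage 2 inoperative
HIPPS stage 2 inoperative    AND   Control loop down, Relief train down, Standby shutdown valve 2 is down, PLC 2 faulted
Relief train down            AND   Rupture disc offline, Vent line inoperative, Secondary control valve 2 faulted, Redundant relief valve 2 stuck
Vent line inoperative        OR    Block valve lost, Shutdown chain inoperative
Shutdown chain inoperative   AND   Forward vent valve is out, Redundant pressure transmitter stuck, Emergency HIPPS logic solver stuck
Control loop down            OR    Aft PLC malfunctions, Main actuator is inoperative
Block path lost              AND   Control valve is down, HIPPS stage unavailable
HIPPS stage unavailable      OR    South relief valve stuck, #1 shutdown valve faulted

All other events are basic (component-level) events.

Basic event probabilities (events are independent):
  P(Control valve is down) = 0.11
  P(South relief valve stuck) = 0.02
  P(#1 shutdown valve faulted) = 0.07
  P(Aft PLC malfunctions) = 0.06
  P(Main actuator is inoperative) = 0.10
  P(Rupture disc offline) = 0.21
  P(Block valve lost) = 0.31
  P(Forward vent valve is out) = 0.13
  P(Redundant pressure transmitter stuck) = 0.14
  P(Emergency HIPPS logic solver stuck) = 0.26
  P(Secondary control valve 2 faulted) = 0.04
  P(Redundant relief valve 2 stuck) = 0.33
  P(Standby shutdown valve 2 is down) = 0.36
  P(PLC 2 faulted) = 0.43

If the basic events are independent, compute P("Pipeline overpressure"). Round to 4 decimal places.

P(HIPPS stage unavailable) [OR] = 1 − (1−0.02) × (1−0.07) = 0.088600
P(Block path lost) [AND] = 0.11 × 0.088600 = 0.009746
P(Control loop down) [OR] = 1 − (1−0.06) × (1−0.10) = 0.154000
P(Shutdown chain inoperative) [AND] = 0.13 × 0.14 × 0.26 = 0.004732
P(Vent line inoperative) [OR] = 1 − (1−0.31) × (1−0.004732) = 0.313265
P(Relief train down) [AND] = 0.21 × 0.313265 × 0.04 × 0.33 = 0.000868
P(HIPPS stage 2 inoperative) [AND] = 0.154000 × 0.000868 × 0.36 × 0.43 = 0.000021
P(Pipeline overpressure) [OR] = 1 − (1−0.009746) × (1−0.000021) = 0.009767
Rounded to 4 decimal places: P(Pipeline overpressure) ≈ 0.0098.

0.0098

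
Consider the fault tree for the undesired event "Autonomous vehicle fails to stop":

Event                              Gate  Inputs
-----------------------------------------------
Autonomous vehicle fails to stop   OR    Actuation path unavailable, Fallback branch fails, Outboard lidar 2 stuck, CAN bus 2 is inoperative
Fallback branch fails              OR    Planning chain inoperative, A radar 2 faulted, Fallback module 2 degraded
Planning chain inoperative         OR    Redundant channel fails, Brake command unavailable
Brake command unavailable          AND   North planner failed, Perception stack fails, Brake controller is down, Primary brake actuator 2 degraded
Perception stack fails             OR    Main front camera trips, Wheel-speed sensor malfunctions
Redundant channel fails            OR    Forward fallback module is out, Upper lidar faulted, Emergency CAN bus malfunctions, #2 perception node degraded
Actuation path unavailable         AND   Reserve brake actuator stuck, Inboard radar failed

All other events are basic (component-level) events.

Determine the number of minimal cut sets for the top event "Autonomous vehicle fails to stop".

11

Actuation path unavailable [AND]: one cut set from each child combined → 1 × 1 = 1 cut set(s).
Redundant channel fails [OR]: union of children's cut sets → 4 cut set(s).
Perception stack fails [OR]: union of children's cut sets → 2 cut set(s).
Brake command unavailable [AND]: one cut set from each child combined → 1 × 2 × 1 × 1 = 2 cut set(s).
Planning chain inoperative [OR]: union of children's cut sets → 6 cut set(s).
Fallback branch fails [OR]: union of children's cut sets → 8 cut set(s).
Autonomous vehicle fails to stop [OR]: union of children's cut sets → 11 cut set(s).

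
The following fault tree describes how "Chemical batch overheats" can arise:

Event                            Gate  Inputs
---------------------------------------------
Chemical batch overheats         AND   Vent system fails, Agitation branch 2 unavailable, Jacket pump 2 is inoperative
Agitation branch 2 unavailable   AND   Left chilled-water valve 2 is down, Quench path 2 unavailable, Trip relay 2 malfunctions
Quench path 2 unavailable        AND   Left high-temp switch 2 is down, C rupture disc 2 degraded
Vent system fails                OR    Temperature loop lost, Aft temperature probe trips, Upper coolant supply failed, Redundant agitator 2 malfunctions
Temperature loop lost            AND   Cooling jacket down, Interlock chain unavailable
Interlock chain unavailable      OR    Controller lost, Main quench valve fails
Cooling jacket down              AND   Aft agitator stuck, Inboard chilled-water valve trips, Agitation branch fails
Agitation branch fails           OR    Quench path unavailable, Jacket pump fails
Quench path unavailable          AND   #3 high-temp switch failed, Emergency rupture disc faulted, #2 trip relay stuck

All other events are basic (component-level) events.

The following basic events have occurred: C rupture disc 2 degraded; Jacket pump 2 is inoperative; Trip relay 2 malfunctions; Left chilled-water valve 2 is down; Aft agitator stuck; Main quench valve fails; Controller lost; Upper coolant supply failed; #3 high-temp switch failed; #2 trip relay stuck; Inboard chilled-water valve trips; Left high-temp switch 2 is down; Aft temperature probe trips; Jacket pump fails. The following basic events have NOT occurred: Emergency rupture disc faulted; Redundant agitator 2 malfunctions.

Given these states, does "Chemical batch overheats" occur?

Yes

Quench path unavailable [AND]: #3 high-temp switch failed=occurs, Emergency rupture disc faulted=not, #2 trip relay stuck=occurs → not all inputs occur → does not occur.
Agitation branch fails [OR]: Quench path unavailable=not, Jacket pump fails=occurs → at least one input occurs → occurs.
Cooling jacket down [AND]: Aft agitator stuck=occurs, Inboard chilled-water valve trips=occurs, Agitation branch fails=occurs → all inputs occur → occurs.
Interlock chain unavailable [OR]: Controller lost=occurs, Main quench valve fails=occurs → at least one input occurs → occurs.
Temperature loop lost [AND]: Cooling jacket down=occurs, Interlock chain unavailable=occurs → all inputs occur → occurs.
Vent system fails [OR]: Temperature loop lost=occurs, Aft temperature probe trips=occurs, Upper coolant supply failed=occurs, Redundant agitator 2 malfunctions=not → at least one input occurs → occurs.
Quench path 2 unavailable [AND]: Left high-temp switch 2 is down=occurs, C rupture disc 2 degraded=occurs → all inputs occur → occurs.
Agitation branch 2 unavailable [AND]: Left chilled-water valve 2 is down=occurs, Quench path 2 unavailable=occurs, Trip relay 2 malfunctions=occurs → all inputs occur → occurs.
Chemical batch overheats [AND]: Vent system fails=occurs, Agitation branch 2 unavailable=occurs, Jacket pump 2 is inoperative=occurs → all inputs occur → occurs.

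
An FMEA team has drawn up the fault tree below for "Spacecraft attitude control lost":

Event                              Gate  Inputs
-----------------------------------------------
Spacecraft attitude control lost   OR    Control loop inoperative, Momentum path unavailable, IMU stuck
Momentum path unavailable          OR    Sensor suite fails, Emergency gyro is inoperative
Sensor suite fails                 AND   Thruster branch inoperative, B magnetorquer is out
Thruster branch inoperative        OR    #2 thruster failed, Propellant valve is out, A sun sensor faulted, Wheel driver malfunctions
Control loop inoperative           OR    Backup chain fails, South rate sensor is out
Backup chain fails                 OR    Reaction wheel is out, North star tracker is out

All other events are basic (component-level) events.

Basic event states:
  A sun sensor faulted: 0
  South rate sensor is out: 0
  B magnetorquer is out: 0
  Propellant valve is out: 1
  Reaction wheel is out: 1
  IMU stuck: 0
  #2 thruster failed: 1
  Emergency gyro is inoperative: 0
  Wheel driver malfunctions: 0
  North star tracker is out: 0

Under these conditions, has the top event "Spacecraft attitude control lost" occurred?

Yes

Backup chain fails [OR]: Reaction wheel is out=occurs, North star tracker is out=not → at least one input occurs → occurs.
Control loop inoperative [OR]: Backup chain fails=occurs, South rate sensor is out=not → at least one input occurs → occurs.
Thruster branch inoperative [OR]: #2 thruster failed=occurs, Propellant valve is out=occurs, A sun sensor faulted=not, Wheel driver malfunctions=not → at least one input occurs → occurs.
Sensor suite fails [AND]: Thruster branch inoperative=occurs, B magnetorquer is out=not → not all inputs occur → does not occur.
Momentum path unavailable [OR]: Sensor suite fails=not, Emergency gyro is inoperative=not → no input occurs → does not occur.
Spacecraft attitude control lost [OR]: Control loop inoperative=occurs, Momentum path unavailable=not, IMU stuck=not → at least one input occurs → occurs.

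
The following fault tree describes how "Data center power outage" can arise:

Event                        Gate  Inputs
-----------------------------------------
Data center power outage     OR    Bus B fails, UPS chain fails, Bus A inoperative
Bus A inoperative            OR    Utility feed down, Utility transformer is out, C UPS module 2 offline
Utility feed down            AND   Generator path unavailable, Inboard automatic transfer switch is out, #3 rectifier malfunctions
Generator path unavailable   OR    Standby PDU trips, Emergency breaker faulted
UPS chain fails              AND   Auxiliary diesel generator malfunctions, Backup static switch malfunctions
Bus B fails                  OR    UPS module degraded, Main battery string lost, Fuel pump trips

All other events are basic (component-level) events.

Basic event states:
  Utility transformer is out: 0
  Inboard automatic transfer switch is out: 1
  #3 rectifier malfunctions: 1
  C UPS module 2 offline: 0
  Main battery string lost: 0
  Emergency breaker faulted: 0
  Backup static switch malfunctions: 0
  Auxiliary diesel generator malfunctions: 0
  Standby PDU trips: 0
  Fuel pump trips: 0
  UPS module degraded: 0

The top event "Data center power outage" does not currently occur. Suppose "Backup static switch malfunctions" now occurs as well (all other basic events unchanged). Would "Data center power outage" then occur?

No

Counterfactual: set "Backup static switch malfunctions" to occurred.
Bus B fails [OR]: UPS module degraded=not, Main battery string lost=not, Fuel pump trips=not → no input occurs → does not occur.
UPS chain fails [AND]: Auxiliary diesel generator malfunctions=not, Backup static switch malfunctions=occurs → not all inputs occur → does not occur.
Generator path unavailable [OR]: Standby PDU trips=not, Emergency breaker faulted=not → no input occurs → does not occur.
Utility feed down [AND]: Generator path unavailable=not, Inboard automatic transfer switch is out=occurs, #3 rectifier malfunctions=occurs → not all inputs occur → does not occur.
Bus A inoperative [OR]: Utility feed down=not, Utility transformer is out=not, C UPS module 2 offline=not → no input occurs → does not occur.
Data center power outage [OR]: Bus B fails=not, UPS chain fails=not, Bus A inoperative=not → no input occurs → does not occur.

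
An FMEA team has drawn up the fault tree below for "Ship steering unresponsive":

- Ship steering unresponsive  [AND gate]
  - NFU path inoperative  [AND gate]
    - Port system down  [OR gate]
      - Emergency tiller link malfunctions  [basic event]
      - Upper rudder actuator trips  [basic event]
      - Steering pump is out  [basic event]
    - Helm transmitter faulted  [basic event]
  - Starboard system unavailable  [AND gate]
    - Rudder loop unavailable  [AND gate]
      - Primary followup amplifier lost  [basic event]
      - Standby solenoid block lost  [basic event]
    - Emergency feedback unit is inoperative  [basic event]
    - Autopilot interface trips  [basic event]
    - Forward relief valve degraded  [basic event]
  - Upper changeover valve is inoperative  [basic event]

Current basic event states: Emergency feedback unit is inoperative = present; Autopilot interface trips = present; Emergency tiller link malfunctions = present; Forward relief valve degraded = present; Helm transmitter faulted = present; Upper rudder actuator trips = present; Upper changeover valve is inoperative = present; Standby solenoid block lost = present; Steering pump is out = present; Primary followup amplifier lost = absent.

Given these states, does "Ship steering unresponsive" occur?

No

Port system down [OR]: Emergency tiller link malfunctions=occurs, Upper rudder actuator trips=occurs, Steering pump is out=occurs → at least one input occurs → occurs.
NFU path inoperative [AND]: Port system down=occurs, Helm transmitter faulted=occurs → all inputs occur → occurs.
Rudder loop unavailable [AND]: Primary followup amplifier lost=not, Standby solenoid block lost=occurs → not all inputs occur → does not occur.
Starboard system unavailable [AND]: Rudder loop unavailable=not, Emergency feedback unit is inoperative=occurs, Autopilot interface trips=occurs, Forward relief valve degraded=occurs → not all inputs occur → does not occur.
Ship steering unresponsive [AND]: NFU path inoperative=occurs, Starboard system unavailable=not, Upper changeover valve is inoperative=occurs → not all inputs occur → does not occur.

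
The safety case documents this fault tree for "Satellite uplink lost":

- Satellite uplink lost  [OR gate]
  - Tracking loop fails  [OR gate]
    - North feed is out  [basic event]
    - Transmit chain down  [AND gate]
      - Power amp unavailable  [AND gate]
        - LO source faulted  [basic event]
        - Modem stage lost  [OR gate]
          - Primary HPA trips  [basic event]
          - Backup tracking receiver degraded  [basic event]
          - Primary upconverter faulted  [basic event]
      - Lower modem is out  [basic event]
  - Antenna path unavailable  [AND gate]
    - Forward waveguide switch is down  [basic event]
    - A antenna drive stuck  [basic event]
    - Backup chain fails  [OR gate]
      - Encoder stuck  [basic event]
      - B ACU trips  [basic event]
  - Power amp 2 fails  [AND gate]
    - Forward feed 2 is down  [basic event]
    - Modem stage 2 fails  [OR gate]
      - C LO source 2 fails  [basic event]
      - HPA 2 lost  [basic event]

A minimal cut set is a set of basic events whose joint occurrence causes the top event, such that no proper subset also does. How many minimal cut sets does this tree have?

8

Modem stage lost [OR]: union of children's cut sets → 3 cut set(s).
Power amp unavailable [AND]: one cut set from each child combined → 1 × 3 = 3 cut set(s).
Transmit chain down [AND]: one cut set from each child combined → 3 × 1 = 3 cut set(s).
Tracking loop fails [OR]: union of children's cut sets → 4 cut set(s).
Backup chain fails [OR]: union of children's cut sets → 2 cut set(s).
Antenna path unavailable [AND]: one cut set from each child combined → 1 × 1 × 2 = 2 cut set(s).
Modem stage 2 fails [OR]: union of children's cut sets → 2 cut set(s).
Power amp 2 fails [AND]: one cut set from each child combined → 1 × 2 = 2 cut set(s).
Satellite uplink lost [OR]: union of children's cut sets → 8 cut set(s).
Minimal cut sets: {North feed is out}; {LO source faulted, Lower modem is out, Primary HPA trips}; {Backup tracking receiver degraded, LO source faulted, Lower modem is out}; {LO source faulted, Lower modem is out, Primary upconverter faulted}; {A antenna drive stuck, Encoder stuck, Forward waveguide switch is down}; {A antenna drive stuck, B ACU trips, Forward waveguide switch is down}; {C LO source 2 fails, Forward feed 2 is down}; {Forward feed 2 is down, HPA 2 lost}.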